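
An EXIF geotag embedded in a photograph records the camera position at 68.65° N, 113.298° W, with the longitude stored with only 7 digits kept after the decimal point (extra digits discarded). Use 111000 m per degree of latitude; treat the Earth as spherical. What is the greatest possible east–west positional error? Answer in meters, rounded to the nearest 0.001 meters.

Truncating at 7 decimal places can drop up to a full unit in the last place, so the longitude may be off by as much as 1e-07°.
Parallels shrink by cos φ, so at 68.65° a degree of longitude is 111000 × 0.3641 ≈ 40411.1 m.
So at most 1e-07° × 40411.1 ≈ 0.00404111 m east–west.

0.004 meters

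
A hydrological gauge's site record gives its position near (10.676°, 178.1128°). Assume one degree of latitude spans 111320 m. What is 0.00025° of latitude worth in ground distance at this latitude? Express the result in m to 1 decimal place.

27.8 m

0.00025° × 111320 m/° = 27.83 m.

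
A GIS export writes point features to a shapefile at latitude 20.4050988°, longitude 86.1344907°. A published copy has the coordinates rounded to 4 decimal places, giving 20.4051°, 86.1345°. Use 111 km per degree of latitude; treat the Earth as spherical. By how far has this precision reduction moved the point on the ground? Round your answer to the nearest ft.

The latitude changed by -0.0000012° and the longitude by -0.0000093°.
N–S: -0.0000012° × 111000 m/° = -0.1332 m.
East–west at this latitude: -0.0000093° × 111000 × cos 20.4051° ≈ -0.0000093 × 104035 = -0.967524 m.
Combined displacement = (0.1332² + 0.967524²)^½ ≈ 0.97665 m.
In feet: 0.97665 m ÷ 0.3048 ≈ 3.2042 ft.

3 ft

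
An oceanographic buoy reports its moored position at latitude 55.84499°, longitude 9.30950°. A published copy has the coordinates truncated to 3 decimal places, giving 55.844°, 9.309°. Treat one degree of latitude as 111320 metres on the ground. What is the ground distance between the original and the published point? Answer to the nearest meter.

115 meters

Δlat = 55.84499 − 55.844 = +0.00099°; Δlon = 9.30950 − 9.309 = +0.00050°.
North–south shift: 0.00099 × 111320 = 110.207 m.
East–west at this latitude: 0.00050° × 111320 × cos 55.844° ≈ 0.00050 × 62500.4 = 31.2502 m.
Hypotenuse of the two orthogonal shifts: √(110.207² + 31.2502²) = 114.552 m.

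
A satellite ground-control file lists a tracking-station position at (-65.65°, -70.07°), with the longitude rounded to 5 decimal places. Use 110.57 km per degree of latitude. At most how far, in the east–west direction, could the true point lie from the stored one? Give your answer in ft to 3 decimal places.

0.748 ft

Rounding to 5 decimal places leaves the longitude within ±5e-06° of the true value.
Parallels shrink by cos φ, so at 65.65° a degree of longitude is 110570 × 0.4123 ≈ 45589.1 m.
East–west error: 5e-06° × 45589.1 m/° ≈ 0.227945 m.
In feet: 0.227945 m ÷ 0.3048 ≈ 0.74785 ft.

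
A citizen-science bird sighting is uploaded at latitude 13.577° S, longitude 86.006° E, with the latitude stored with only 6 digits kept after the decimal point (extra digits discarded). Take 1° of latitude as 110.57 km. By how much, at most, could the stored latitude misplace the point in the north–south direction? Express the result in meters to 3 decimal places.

Truncating at 6 decimal places can drop up to a full unit in the last place, so the latitude may be off by as much as 1e-06°.
North–south distance: 1e-06° × 110570 m/° = 0.11057 m.

0.111 meters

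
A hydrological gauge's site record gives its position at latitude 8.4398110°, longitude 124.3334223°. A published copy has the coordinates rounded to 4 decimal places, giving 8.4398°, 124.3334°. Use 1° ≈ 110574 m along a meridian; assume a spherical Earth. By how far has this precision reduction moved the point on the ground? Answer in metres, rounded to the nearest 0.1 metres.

2.7 metres

Δlat = 8.4398110 − 8.4398 = +0.0000110°; Δlon = 124.3334223 − 124.3334 = +0.0000223°.
North–south shift: 0.0000110 × 110574 = 1.21631 m.
East–west at this latitude: 0.0000223° × 110574 × cos 8.4398° ≈ 0.0000223 × 109377 = 2.4391 m.
Hypotenuse of the two orthogonal shifts: √(1.21631² + 2.4391²) = 2.72555 m.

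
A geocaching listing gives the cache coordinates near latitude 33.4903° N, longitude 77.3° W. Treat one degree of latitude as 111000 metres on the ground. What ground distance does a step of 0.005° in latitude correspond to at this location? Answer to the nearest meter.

555 meters

0.005° × 111000 m/° = 555 m.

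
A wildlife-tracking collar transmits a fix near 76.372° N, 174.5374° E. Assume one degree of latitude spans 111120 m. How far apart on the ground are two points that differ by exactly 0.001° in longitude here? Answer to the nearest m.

26 m

At 76.372° a degree of longitude is 111120 × cos 76.372° ≈ 26181.8 m, so 0.001° corresponds to 26.1818 m.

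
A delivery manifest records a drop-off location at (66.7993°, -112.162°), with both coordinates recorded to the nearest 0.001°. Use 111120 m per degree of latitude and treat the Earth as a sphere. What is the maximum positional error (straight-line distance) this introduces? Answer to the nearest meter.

60 meters

Rounding to 3 decimal places leaves each coordinate within ±0.0005° of the true value.
Latitude error → 0.0005 × 111120 = 55.56 m along the meridian.
E–W at 66.7993°: 0.0005° × 111120 × cos 66.7993° = 0.0005 × 111120 × 0.3940 ≈ 21.888 m.
The two errors are perpendicular, so the maximum displacement is √(55.56² + 21.888²) ≈ 59.716 m.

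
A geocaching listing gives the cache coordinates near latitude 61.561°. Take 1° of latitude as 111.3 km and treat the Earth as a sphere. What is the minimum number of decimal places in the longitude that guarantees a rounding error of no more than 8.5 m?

4 decimal places

At 61.561° one degree of longitude covers 111300 × cos 61.561° ≈ 111300 × 0.4762 ≈ 53003.6 m.
N decimal places → at most half a unit in the last place, 0.5 × 10⁻ᴺ° = 53003.6/2 × 10⁻ᴺ m.
Setting 26501.8 × 10⁻ᴺ ≤ 8.5 gives 10ᴺ ≥ 3118, i.e. N ≥ 3.49.
At 3 places the error can reach 26.5 m, but 4 places keeps it to 2.65 m.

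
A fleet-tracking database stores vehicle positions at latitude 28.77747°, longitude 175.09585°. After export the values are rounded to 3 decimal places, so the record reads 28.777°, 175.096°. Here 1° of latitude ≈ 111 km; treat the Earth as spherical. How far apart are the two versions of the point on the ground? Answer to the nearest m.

The latitude changed by +0.00047° and the longitude by -0.00015°.
North–south shift: 0.00047 × 111000 = 52.17 m.
East–west at this latitude: -0.00015° × 111000 × cos 28.777° ≈ -0.00015 × 97291.5 = -14.5937 m.
Combined displacement = (52.17² + 14.5937²)^½ ≈ 54.1727 m.

54 m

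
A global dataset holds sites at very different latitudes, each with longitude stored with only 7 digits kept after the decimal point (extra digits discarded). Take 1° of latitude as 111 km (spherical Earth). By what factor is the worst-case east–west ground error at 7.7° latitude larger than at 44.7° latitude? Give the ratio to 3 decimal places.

1.394

Truncating at 7 decimal places can drop up to a full unit in the last place, so the longitude may be off by as much as 1e-07°.
Error at 7.7° = 1e-07° × 111000 × cos 7.7° ≈ 0.0111 × 0.9910 = 0.011 m.
At 44.7°: 1e-07° × 111000 × cos 44.7° = 1e-07 × 111000 × 0.7108 ≈ 0.0078899 m.
Ratio: 0.011 / 0.0078899 = cos 7.7° / cos 44.7° ≈ 1.3942.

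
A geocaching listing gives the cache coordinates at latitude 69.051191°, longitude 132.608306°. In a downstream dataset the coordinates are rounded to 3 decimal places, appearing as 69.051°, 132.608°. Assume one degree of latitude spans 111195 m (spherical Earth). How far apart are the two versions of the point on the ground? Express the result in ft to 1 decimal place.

The latitude changed by +0.000191° and the longitude by +0.000306°.
North–south shift: 0.000191 × 111195 = 21.2382 m.
E–W at 69.051°: 0.000306° × 111195 × cos 69.051° = 0.000306 × 111195 × 0.3575 ≈ 12.1654 m.
Combined displacement = (21.2382² + 12.1654²)^½ ≈ 24.4757 m.
Converting: 24.4757 m × 3.2808 ft/m ≈ 80.301 ft.

80.3 ft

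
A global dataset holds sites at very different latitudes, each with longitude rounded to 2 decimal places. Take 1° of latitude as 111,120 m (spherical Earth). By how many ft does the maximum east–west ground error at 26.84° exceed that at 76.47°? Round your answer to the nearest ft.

Rounding to 2 decimal places leaves the longitude within ±0.005° of the true value.
Error at 26.84° = 0.005° × 111120 × cos 26.84° ≈ 555.6 × 0.8923 = 495.75 m.
At 76.47°: 0.005° × 111120 × cos 76.47° = 0.005 × 111120 × 0.2340 ≈ 129.99 m.
So the lower-latitude error exceeds the higher by 495.75 − 129.99 = 365.76 m.
In feet: 365.761 m ÷ 0.3048 ≈ 1200 ft.

1200 ft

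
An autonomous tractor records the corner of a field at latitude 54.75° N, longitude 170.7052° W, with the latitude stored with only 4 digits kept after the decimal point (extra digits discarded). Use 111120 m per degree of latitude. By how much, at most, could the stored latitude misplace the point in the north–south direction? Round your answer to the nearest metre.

Truncating at 4 decimal places can drop up to a full unit in the last place, so the latitude may be off by as much as 0.0001°.
So the N–S error is at most 0.0001 × 111120 = 11.112 m.

11 metres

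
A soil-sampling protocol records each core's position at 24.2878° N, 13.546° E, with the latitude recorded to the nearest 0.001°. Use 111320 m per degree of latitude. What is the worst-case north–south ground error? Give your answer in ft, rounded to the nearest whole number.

Rounding to 3 decimal places leaves the latitude within ±0.0005° of the true value.
Along the meridian that is 0.0005° × 111320 m/° = 55.66 m.
Converting: 55.66 m × 3.2808 ft/m ≈ 182.61 ft.

183 ft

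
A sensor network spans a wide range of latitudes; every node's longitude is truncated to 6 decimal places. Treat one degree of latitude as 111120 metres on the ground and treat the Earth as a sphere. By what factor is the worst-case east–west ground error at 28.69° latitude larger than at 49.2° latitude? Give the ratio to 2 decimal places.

1.34

Truncating at 6 decimal places can drop up to a full unit in the last place, so the longitude may be off by as much as 1e-06°.
Error at 28.69° = 1e-06° × 111120 × cos 28.69° ≈ 0.11112 × 0.8772 = 0.097478 m.
Error at 49.2° = 1e-06° × 111120 × cos 49.2° ≈ 0.11112 × 0.6534 = 0.072608 m.
The ratio reduces to cos 28.69° / cos 49.2° = 0.8772/0.6534 ≈ 1.3425.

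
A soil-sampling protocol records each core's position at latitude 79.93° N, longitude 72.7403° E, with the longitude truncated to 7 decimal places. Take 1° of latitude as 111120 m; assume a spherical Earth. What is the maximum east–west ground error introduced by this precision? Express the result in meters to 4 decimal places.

Truncating at 7 decimal places can drop up to a full unit in the last place, so the longitude may be off by as much as 1e-07°.
At latitude 79.93° a degree of longitude spans 111120 m × cos 79.93° = 111120 × 0.1749 ≈ 19429.5 m.
So at most 1e-07° × 19429.5 ≈ 0.00194295 m east–west.

0.0019 meters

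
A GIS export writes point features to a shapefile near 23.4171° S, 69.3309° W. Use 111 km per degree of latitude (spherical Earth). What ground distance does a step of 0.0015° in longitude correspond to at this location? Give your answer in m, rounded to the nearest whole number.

153 m

One degree of longitude here spans 111000 × cos 23.4171° = 111000 × 0.9176 ≈ 101858 m; 0.0015° of that is 152.786 m.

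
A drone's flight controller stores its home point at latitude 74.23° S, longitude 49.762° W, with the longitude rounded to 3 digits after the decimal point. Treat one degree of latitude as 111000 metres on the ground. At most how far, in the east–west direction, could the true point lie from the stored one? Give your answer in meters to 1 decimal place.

Rounding to 3 decimal places leaves the longitude within ±0.0005° of the true value.
One degree of longitude at 74.23° is 111000 × cos 74.23° ≈ 111000 × 0.2718 = 30167.2 m.
So at most 0.0005° × 30167.2 ≈ 15.0836 m east–west.

15.1 meters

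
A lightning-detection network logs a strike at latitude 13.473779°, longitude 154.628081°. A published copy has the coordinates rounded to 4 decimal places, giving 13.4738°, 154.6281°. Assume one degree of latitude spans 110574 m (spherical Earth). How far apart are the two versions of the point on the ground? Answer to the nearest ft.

Δlat = 13.473779 − 13.4738 = -0.000021°; Δlon = 154.628081 − 154.6281 = -0.000019°.
North–south shift: -0.000021 × 110574 = -2.32205 m.
East–west at this latitude: -0.000019° × 110574 × cos 13.4738° ≈ -0.000019 × 107531 = -2.04308 m.
Distance: √(2.32205² + 2.04308²) ≈ 3.09291 m.
Converting: 3.09291 m × 3.2808 ft/m ≈ 10.147 ft.

10 ft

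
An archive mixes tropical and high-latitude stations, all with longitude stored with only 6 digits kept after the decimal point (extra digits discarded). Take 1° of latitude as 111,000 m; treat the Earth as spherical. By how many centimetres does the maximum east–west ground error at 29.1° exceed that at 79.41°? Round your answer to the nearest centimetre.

8 centimetres

Truncating at 6 decimal places can drop up to a full unit in the last place, so the longitude may be off by as much as 1e-06°.
At 29.1°: 1e-06° × 111000 × cos 29.1° = 1e-06 × 111000 × 0.8738 ≈ 0.096989 m.
Error at 79.41° = 1e-06° × 111000 × cos 79.41° ≈ 0.111 × 0.1838 = 0.0204 m.
So the lower-latitude error exceeds the higher by 0.096989 − 0.0204 = 0.076589 m.
That is 0.0765892 m = 7.6589 cm.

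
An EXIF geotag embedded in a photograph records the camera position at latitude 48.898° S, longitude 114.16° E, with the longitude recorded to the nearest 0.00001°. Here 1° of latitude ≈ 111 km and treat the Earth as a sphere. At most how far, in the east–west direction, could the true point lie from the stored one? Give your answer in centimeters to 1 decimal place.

Rounding to 5 decimal places leaves the longitude within ±5e-06° of the true value.
Parallels shrink by cos φ, so at 48.898° a degree of longitude is 111000 × 0.6574 ≈ 72971.6 m.
East–west error: 5e-06° × 72971.6 m/° ≈ 0.364858 m.
That is 0.364858 m = 36.486 cm.

36.5 centimeters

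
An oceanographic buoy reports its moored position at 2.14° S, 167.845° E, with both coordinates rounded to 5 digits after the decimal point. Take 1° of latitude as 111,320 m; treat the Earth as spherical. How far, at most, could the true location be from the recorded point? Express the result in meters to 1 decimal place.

0.8 meters

Rounding to 5 decimal places leaves each coordinate within ±5e-06° of the true value.
Latitude error → 5e-06 × 111320 = 0.5566 m along the meridian.
E–W at 2.14°: 5e-06° × 111320 × cos 2.14° = 5e-06 × 111320 × 0.9993 ≈ 0.556212 m.
Worst case both components are at the extreme and orthogonal: √(0.5566² + 0.556212²) ≈ 0.786877 m.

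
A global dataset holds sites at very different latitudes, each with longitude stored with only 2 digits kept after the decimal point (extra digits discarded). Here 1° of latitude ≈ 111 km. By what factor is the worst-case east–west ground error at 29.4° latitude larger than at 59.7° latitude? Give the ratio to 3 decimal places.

Truncating at 2 decimal places can drop up to a full unit in the last place, so the longitude may be off by as much as 0.01°.
Error at 29.4° = 0.01° × 111000 × cos 29.4° ≈ 1110 × 0.8712 = 967.05 m.
At 59.7°: 0.01° × 111000 × cos 59.7° = 0.01 × 111000 × 0.5045 ≈ 560.03 m.
Ratio: 967.05 / 560.03 = cos 29.4° / cos 59.7° ≈ 1.7268.

1.727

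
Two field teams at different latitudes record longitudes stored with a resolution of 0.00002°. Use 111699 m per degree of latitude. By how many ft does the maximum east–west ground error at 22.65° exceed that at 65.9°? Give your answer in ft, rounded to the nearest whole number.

2 ft

With a 0.00002° grid the true value lies within half a step, ±0.00002°/2 = ±1e-05°, of the stored one.
At 22.65°: 1e-05° × 111699 × cos 22.65° = 1e-05 × 111699 × 0.9229 ≈ 1.0308 m.
Error at 65.9° = 1e-05° × 111699 × cos 65.9° ≈ 1.117 × 0.4083 = 0.4561 m.
Difference: 1.0308 − 0.4561 = 0.57474 m.
Converting: 0.574741 m × 3.2808 ft/m ≈ 1.8856 ft.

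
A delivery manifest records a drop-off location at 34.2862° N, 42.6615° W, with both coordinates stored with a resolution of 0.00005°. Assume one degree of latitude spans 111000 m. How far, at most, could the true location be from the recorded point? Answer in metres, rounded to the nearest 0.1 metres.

With a 0.00005° grid the true value lies within half a step, ±0.00005°/2 = ±2.5e-05°, of the stored one.
Latitude error → 2.5e-05 × 111000 = 2.775 m along the meridian.
Longitude error → 2.5e-05 × 111000 × cos 34.2862° = 2.5e-05 × 111000 × 0.8262 ≈ 2.2928 m.
Combining orthogonally: (2.775² + 2.2928²)^½ ≈ 3.59966 m.

3.6 metres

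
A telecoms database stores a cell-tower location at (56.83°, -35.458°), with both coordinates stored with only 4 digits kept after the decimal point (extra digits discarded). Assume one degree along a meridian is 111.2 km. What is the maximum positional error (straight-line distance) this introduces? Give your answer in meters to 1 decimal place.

Truncating at 4 decimal places can drop up to a full unit in the last place, so each coordinate may be off by as much as 0.0001°.
Latitude error → 0.0001 × 111200 = 11.12 m along the meridian.
East–west component at 56.83°: 0.0001° × 111200 × cos 56.83° ≈ 0.0001 × 60840.3 ≈ 6.08403 m.
Worst case both components are at the extreme and orthogonal: √(11.12² + 6.08403²) ≈ 12.6756 m.

12.7 meters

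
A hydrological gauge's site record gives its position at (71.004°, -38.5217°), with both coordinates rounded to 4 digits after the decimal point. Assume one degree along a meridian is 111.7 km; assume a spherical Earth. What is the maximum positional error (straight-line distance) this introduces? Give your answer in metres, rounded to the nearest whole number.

6 metres

Rounding to 4 decimal places leaves each coordinate within ±5e-05° of the true value.
Latitude error → 5e-05 × 111700 = 5.585 m along the meridian.
Longitude error → 5e-05 × 111700 × cos 71.004° = 5e-05 × 111700 × 0.3255 ≈ 1.81793 m.
Combining orthogonally: (5.585² + 1.81793²)^½ ≈ 5.87342 m.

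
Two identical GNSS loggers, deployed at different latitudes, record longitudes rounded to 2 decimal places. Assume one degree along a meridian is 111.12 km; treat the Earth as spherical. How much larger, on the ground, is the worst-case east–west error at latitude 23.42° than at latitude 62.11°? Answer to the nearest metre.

Rounding to 2 decimal places leaves the longitude within ±0.005° of the true value.
At 23.42°: 0.005° × 111120 × cos 23.42° = 0.005 × 111120 × 0.9176 ≈ 509.83 m.
At 62.11°: 0.005° × 111120 × cos 62.11° = 0.005 × 111120 × 0.4678 ≈ 259.9 m.
So the lower-latitude error exceeds the higher by 509.83 − 259.9 = 249.93 m.

250 metres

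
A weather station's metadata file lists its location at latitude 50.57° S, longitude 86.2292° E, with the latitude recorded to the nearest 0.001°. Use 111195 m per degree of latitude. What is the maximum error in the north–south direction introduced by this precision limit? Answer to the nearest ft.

Rounding to 3 decimal places leaves the latitude within ±0.0005° of the true value.
So the N–S error is at most 0.0005 × 111195 = 55.5975 m.
In feet: 55.5975 m ÷ 0.3048 ≈ 182.41 ft.

182 ft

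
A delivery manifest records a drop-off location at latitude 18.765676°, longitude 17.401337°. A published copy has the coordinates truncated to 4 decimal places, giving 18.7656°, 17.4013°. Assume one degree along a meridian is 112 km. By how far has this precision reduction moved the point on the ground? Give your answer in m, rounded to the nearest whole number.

The latitude changed by +0.000076° and the longitude by +0.000037°.
N–S: 0.000076° × 112000 m/° = 8.512 m.
E–W at 18.7656°: 0.000037° × 112000 × cos 18.7656° = 0.000037 × 112000 × 0.9468 ≈ 3.92372 m.
Hypotenuse of the two orthogonal shifts: √(8.512² + 3.92372²) = 9.37282 m.

9 m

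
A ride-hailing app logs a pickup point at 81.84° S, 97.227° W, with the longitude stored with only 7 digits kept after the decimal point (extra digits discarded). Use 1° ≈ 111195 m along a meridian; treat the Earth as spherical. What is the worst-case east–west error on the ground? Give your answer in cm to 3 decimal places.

Truncating at 7 decimal places can drop up to a full unit in the last place, so the longitude may be off by as much as 1e-07°.
Parallels shrink by cos φ, so at 81.84° a degree of longitude is 111195 × 0.1419 ≈ 15782.8 m.
Maximum E–W displacement: 1e-07 × 15782.8 = 0.00157828 m.
That is 0.00157828 m = 0.15783 cm.

0.158 cm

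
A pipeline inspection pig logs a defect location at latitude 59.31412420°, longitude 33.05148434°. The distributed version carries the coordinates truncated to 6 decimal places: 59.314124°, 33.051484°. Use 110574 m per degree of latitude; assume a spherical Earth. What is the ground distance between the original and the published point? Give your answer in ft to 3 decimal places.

The latitude changed by +0.00000020° and the longitude by +0.00000034°.
N–S: 0.00000020° × 110574 m/° = 0.0221148 m.
East–west at this latitude: 0.00000034° × 110574 × cos 59.3141° ≈ 0.00000034 × 56429.3 = 0.019186 m.
Hypotenuse of the two orthogonal shifts: √(0.0221148² + 0.019186²) = 0.0292774 m.
In feet: 0.0292774 m ÷ 0.3048 ≈ 0.096054 ft.

0.096 ft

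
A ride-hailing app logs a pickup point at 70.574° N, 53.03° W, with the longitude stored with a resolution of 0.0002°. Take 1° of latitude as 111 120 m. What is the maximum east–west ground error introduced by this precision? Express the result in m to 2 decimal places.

With a 0.0002° grid the true value lies within half a step, ±0.0002°/2 = ±0.0001°, of the stored one.
One degree of longitude at 70.574° is 111120 × cos 70.574° ≈ 111120 × 0.3326 = 36957.3 m.
East–west error: 0.0001° × 36957.3 m/° ≈ 3.69573 m.

3.70 m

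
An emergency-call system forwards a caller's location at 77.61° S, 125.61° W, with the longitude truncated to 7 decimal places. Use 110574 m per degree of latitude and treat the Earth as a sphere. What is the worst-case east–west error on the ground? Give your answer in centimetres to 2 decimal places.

0.24 centimetres

Truncating at 7 decimal places can drop up to a full unit in the last place, so the longitude may be off by as much as 1e-07°.
At latitude 77.61° a degree of longitude spans 110574 m × cos 77.61° = 110574 × 0.2146 ≈ 23725.3 m.
Maximum E–W displacement: 1e-07 × 23725.3 = 0.00237253 m.
That is 0.00237253 m = 0.23725 cm.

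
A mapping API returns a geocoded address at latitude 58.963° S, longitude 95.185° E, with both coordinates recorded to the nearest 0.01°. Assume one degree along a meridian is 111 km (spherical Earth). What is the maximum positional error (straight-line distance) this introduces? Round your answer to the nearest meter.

Rounding to 2 decimal places leaves each coordinate within ±0.005° of the true value.
Latitude error → 0.005 × 111000 = 555 m along the meridian.
E–W at 58.963°: 0.005° × 111000 × cos 58.963° = 0.005 × 111000 × 0.5156 ≈ 286.153 m.
Combining orthogonally: (555² + 286.153²)^½ ≈ 624.427 m.

624 meters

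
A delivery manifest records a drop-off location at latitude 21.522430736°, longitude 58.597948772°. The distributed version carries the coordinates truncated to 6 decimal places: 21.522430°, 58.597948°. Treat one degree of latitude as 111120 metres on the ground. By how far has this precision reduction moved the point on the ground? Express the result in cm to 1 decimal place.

11.4 cm

Δlat = 21.522430736 − 21.522430 = +0.000000736°; Δlon = 58.597948772 − 58.597948 = +0.000000772°.
North–south shift: 0.000000736 × 111120 = 0.0817843 m.
E–W at 21.5224°: 0.000000772° × 111120 × cos 21.5224° = 0.000000772 × 111120 × 0.9303 ≈ 0.0798032 m.
Hypotenuse of the two orthogonal shifts: √(0.0817843² + 0.0798032²) = 0.114268 m.
That is 0.114268 m = 11.427 cm.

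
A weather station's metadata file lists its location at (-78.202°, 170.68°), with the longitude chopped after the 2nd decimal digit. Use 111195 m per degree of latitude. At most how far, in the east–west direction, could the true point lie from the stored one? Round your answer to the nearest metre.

227 metres

Truncating at 2 decimal places can drop up to a full unit in the last place, so the longitude may be off by as much as 0.01°.
Parallels shrink by cos φ, so at 78.202° a degree of longitude is 111195 × 0.2045 ≈ 22735.1 m.
East–west error: 0.01° × 22735.1 m/° ≈ 227.351 m.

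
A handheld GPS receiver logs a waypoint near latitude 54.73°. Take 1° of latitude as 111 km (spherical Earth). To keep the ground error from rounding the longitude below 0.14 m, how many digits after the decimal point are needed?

6

At 54.73° one degree of longitude covers 111000 × cos 54.73° ≈ 111000 × 0.5774 ≈ 64094.8 m.
N decimal places → at most half a unit in the last place, 0.5 × 10⁻ᴺ° = 64094.8/2 × 10⁻ᴺ m.
Setting 32047.4 × 10⁻ᴺ ≤ 0.14 gives 10ᴺ ≥ 2.289e+05, i.e. N ≥ 5.36.
So 6 decimal places suffice (0.032 m); 5 would allow up to 0.32 m.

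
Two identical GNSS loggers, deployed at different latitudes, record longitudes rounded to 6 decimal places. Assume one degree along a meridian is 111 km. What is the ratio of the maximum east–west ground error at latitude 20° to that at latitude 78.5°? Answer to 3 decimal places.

4.713

Rounding to 6 decimal places leaves the longitude within ±5e-07° of the true value.
At 20°: 5e-07° × 111000 × cos 20° = 5e-07 × 111000 × 0.9397 ≈ 0.052153 m.
Error at 78.5° = 5e-07° × 111000 × cos 78.5° ≈ 0.0555 × 0.1994 = 0.011065 m.
The ratio reduces to cos 20° / cos 78.5° = 0.9397/0.1994 ≈ 4.7134.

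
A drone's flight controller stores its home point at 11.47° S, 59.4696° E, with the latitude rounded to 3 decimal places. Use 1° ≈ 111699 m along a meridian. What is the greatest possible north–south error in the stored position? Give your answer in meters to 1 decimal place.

Rounding to 3 decimal places leaves the latitude within ±0.0005° of the true value.
North–south distance: 0.0005° × 111699 m/° = 55.8495 m.

55.8 meters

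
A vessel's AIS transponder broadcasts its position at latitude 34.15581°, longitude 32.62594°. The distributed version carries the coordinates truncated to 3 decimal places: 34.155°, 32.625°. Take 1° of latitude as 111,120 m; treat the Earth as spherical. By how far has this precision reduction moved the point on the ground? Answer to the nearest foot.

The latitude changed by +0.00081° and the longitude by +0.00094°.
N–S: 0.00081° × 111120 m/° = 90.0072 m.
E–W at 34.155°: 0.00094° × 111120 × cos 34.155° = 0.00094 × 111120 × 0.8275 ≈ 86.437 m.
Distance: √(90.0072² + 86.437²) ≈ 124.79 m.
In feet: 124.79 m ÷ 0.3048 ≈ 409.42 ft.

409 feet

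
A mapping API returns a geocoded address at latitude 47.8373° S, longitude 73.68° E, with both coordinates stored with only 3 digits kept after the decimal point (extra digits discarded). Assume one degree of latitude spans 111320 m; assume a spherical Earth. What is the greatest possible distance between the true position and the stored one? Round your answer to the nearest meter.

134 meters

Truncating at 3 decimal places can drop up to a full unit in the last place, so each coordinate may be off by as much as 0.001°.
N–S: 0.001° × 111320 m/° = 111.32 m.
East–west component at 47.8373°: 0.001° × 111320 × cos 47.8373° ≈ 0.001 × 74722.2 ≈ 74.7222 m.
Combining orthogonally: (111.32² + 74.7222²)^½ ≈ 134.073 m.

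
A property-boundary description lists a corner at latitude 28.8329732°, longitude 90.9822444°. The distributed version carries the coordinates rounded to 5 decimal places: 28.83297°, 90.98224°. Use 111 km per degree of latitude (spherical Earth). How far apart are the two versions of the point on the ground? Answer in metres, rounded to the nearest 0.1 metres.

0.6 metres

Δlat = 28.8329732 − 28.83297 = +0.0000032°; Δlon = 90.9822444 − 90.98224 = +0.0000044°.
North–south shift: 0.0000032 × 111000 = 0.3552 m.
East–west at this latitude: 0.0000044° × 111000 × cos 28.833° ≈ 0.0000044 × 97239.3 = 0.427853 m.
Hypotenuse of the two orthogonal shifts: √(0.3552² + 0.427853²) = 0.55608 m.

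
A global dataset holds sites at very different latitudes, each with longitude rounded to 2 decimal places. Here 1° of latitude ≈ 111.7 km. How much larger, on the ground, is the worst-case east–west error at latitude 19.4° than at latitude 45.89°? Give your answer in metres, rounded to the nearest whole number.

138 metres

Rounding to 2 decimal places leaves the longitude within ±0.005° of the true value.
At 19.4°: 0.005° × 111700 × cos 19.4° = 0.005 × 111700 × 0.9432 ≈ 526.79 m.
At 45.89°: 0.005° × 111700 × cos 45.89° = 0.005 × 111700 × 0.6960 ≈ 388.74 m.
Difference: 526.79 − 388.74 = 138.05 m.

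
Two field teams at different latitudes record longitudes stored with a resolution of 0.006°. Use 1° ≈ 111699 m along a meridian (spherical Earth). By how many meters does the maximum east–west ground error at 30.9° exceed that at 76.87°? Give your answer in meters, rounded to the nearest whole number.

With a 0.006° grid the true value lies within half a step, ±0.006°/2 = ±0.003°, of the stored one.
Error at 30.9° = 0.003° × 111699 × cos 30.9° ≈ 335.1 × 0.8581 = 287.53 m.
Error at 76.87° = 0.003° × 111699 × cos 76.87° ≈ 335.1 × 0.2272 = 76.121 m.
Difference: 287.53 − 76.121 = 211.41 m.

211 meters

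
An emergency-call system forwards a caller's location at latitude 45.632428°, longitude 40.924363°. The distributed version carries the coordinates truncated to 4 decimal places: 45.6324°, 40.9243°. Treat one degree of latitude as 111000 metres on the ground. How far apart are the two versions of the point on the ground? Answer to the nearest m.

6 m

Δlat = 45.632428 − 45.6324 = +0.000028°; Δlon = 40.924363 − 40.9243 = +0.000063°.
North–south shift: 0.000028 × 111000 = 3.108 m.
E–W at 45.6324°: 0.000063° × 111000 × cos 45.6324° = 0.000063 × 111000 × 0.6993 ≈ 4.88992 m.
Distance: √(3.108² + 4.88992²) ≈ 5.79405 m.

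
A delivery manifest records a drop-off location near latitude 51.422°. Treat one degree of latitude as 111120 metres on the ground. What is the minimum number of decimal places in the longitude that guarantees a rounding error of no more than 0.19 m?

At 51.422° one degree of longitude covers 111120 × cos 51.422° ≈ 111120 × 0.6236 ≈ 69292.2 m.
Rounding to N decimal places gives at most 0.5 × 10⁻ᴺ degrees of error, i.e. 0.5 × 10⁻ᴺ × 69292.2 m.
Need 0.5 × 69292.2 × 10⁻ᴺ ≤ 0.19 → 10⁻ᴺ ≤ 5.484e-06, so N ≥ 5.26.
N = 5 would give 0.346 m (too coarse); N = 6 gives 0.0346 m ≤ 0.19 m.

6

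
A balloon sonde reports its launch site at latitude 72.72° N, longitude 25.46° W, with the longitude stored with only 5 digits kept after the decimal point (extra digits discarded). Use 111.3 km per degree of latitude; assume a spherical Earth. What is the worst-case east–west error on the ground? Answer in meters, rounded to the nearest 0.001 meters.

Truncating at 5 decimal places can drop up to a full unit in the last place, so the longitude may be off by as much as 1e-05°.
Parallels shrink by cos φ, so at 72.72° a degree of longitude is 111300 × 0.2970 ≈ 33060.7 m.
East–west error: 1e-05° × 33060.7 m/° ≈ 0.330607 m.

0.331 meters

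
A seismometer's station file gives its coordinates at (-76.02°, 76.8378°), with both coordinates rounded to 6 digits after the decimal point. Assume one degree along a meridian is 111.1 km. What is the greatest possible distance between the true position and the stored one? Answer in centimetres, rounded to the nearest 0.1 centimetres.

5.7 centimetres

Rounding to 6 decimal places leaves each coordinate within ±5e-07° of the true value.
N–S: 5e-07° × 111100 m/° = 0.05555 m.
Longitude error → 5e-07 × 111100 × cos 76.02° = 5e-07 × 111100 × 0.2416 ≈ 0.0134199 m.
The two errors are perpendicular, so the maximum displacement is √(0.05555² + 0.0134199²) ≈ 0.057148 m.
That is 0.057148 m = 5.7148 cm.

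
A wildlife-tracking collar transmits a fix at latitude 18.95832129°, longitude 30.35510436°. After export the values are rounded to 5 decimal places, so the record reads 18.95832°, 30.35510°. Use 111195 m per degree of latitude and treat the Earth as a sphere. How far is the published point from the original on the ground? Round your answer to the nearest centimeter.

Δlat = 18.95832129 − 18.95832 = +0.00000129°; Δlon = 30.35510436 − 30.35510 = +0.00000436°.
N–S: 0.00000129° × 111195 m/° = 0.143442 m.
East–west at this latitude: 0.00000436° × 111195 × cos 18.9583° ≈ 0.00000436 × 105163 = 0.458512 m.
Combined displacement = (0.143442² + 0.458512²)^½ ≈ 0.480425 m.
That is 0.480425 m = 48.043 cm.

48 centimeters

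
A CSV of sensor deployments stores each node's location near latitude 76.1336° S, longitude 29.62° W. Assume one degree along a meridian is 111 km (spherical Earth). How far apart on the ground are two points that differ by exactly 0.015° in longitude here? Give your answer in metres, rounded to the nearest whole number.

399 metres

0.015° of longitude at 76.1336° is 0.015 × 111000 × cos 76.1336° ≈ 0.015 × 26602.1 = 399.032 m.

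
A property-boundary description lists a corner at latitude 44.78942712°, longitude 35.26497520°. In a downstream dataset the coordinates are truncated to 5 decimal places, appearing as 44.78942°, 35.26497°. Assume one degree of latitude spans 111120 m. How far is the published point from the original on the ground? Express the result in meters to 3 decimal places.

Δlat = 44.78942712 − 44.78942 = +0.00000712°; Δlon = 35.26497520 − 35.26497 = +0.00000520°.
North–south shift: 0.00000712 × 111120 = 0.791174 m.
E–W at 44.7894°: 0.00000520° × 111120 × cos 44.7894° = 0.00000520 × 111120 × 0.7097 ≈ 0.410082 m.
Combined displacement = (0.791174² + 0.410082²)^½ ≈ 0.891137 m.

0.891 meters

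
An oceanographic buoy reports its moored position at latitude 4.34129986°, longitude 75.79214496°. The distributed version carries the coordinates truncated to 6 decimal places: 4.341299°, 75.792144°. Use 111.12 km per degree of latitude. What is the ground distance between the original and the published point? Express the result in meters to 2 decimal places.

The latitude changed by +0.00000086° and the longitude by +0.00000096°.
North–south shift: 0.00000086 × 111120 = 0.0955632 m.
E–W at 4.3413°: 0.00000096° × 111120 × cos 4.3413° = 0.00000096 × 111120 × 0.9971 ≈ 0.106369 m.
Hypotenuse of the two orthogonal shifts: √(0.0955632² + 0.106369²) = 0.142992 m.

0.14 meters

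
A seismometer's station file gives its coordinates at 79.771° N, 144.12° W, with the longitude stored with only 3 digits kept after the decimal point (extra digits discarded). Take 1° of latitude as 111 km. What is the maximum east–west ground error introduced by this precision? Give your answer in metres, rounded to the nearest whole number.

20 metres

Truncating at 3 decimal places can drop up to a full unit in the last place, so the longitude may be off by as much as 0.001°.
At latitude 79.771° a degree of longitude spans 111000 m × cos 79.771° = 111000 × 0.1776 ≈ 19711.7 m.
So at most 0.001° × 19711.7 ≈ 19.7117 m east–west.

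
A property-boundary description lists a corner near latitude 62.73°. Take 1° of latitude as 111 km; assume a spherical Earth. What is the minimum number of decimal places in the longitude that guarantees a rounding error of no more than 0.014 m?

At 62.73° one degree of longitude covers 111000 × cos 62.73° ≈ 111000 × 0.4582 ≈ 50858.4 m.
Rounding to N decimal places gives at most 0.5 × 10⁻ᴺ degrees of error, i.e. 0.5 × 10⁻ᴺ × 50858.4 m.
Setting 25429.2 × 10⁻ᴺ ≤ 0.014 gives 10ᴺ ≥ 1.816e+06, i.e. N ≥ 6.26.
N = 6 would give 0.0254 m (too coarse); N = 7 gives 0.00254 m ≤ 0.014 m.

7 decimal places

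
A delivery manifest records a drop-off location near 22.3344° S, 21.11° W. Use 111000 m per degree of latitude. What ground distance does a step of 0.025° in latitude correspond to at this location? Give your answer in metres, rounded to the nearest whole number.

Along a meridian 0.025° is 0.025 × 111000 = 2775 m.

2775 metres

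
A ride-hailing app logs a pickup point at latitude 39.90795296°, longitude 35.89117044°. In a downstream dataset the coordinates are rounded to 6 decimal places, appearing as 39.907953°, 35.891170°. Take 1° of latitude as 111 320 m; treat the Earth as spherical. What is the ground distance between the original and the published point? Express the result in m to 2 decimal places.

Δlat = 39.90795296 − 39.907953 = -0.00000004°; Δlon = 35.89117044 − 35.891170 = +0.00000044°.
North–south shift: -0.00000004 × 111320 = -0.0044528 m.
E–W at 39.908°: 0.00000044° × 111320 × cos 39.908° = 0.00000044 × 111320 × 0.7671 ≈ 0.037572 m.
Distance: √(0.0044528² + 0.037572²) ≈ 0.0378349 m.

0.04 m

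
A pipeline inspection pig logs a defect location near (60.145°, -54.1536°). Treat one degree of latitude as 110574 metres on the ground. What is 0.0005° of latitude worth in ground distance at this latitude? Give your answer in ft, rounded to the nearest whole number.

181 ft

Along a meridian 0.0005° is 0.0005 × 110574 = 55.287 m.
In feet: 55.287 m ÷ 0.3048 ≈ 181.39 ft.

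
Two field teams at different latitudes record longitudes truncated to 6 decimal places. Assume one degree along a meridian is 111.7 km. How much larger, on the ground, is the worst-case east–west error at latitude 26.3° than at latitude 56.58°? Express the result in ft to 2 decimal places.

Truncating at 6 decimal places can drop up to a full unit in the last place, so the longitude may be off by as much as 1e-06°.
Error at 26.3° = 1e-06° × 111700 × cos 26.3° ≈ 0.1117 × 0.8965 = 0.10014 m.
At 56.58°: 1e-06° × 111700 × cos 56.58° = 1e-06 × 111700 × 0.5508 ≈ 0.061521 m.
Difference: 0.10014 − 0.061521 = 0.038616 m.
Converting: 0.0386163 m × 3.2808 ft/m ≈ 0.12669 ft.

0.13 ft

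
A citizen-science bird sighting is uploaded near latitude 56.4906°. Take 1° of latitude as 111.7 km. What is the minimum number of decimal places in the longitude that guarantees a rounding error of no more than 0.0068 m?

At 56.4906° one degree of longitude covers 111700 × cos 56.4906° ≈ 111700 × 0.5521 ≈ 61666.6 m.
With N decimal places the half-ulp bound is 0.5·10⁻ᴺ°, or 0.5·10⁻ᴺ × 61666.6 m on the ground.
Setting 30833.3 × 10⁻ᴺ ≤ 0.0068 gives 10ᴺ ≥ 4.534e+06, i.e. N ≥ 6.66.
At 6 places the error can reach 0.0308 m, but 7 places keeps it to 0.00308 m.

7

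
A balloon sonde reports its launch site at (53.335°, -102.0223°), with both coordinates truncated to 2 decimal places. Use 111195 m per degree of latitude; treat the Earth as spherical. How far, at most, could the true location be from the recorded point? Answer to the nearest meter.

1295 meters

Truncating at 2 decimal places can drop up to a full unit in the last place, so each coordinate may be off by as much as 0.01°.
North–south component: 0.01° × 111195 = 1111.95 m.
Longitude error → 0.01 × 111195 × cos 53.335° = 0.01 × 111195 × 0.5971 ≈ 663.985 m.
Combining orthogonally: (1111.95² + 663.985²)^½ ≈ 1295.11 m.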